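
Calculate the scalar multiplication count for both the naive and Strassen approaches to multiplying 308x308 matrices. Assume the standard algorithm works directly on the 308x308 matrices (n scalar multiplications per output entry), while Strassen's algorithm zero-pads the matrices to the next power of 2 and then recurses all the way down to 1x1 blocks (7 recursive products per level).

Matrix multiplication for 308x308 matrices:

Strassen's algorithm requires power-of-2 dimensions. Pad 308x308 to 512x512 (next power of 2).

Standard algorithm: 308^3 = 29218112 multiplications
Strassen's algorithm: 7^(log2(512)) = 7^9 = 40353607 multiplications
Difference: 29218112 - 40353607 = -11135495 (Strassen uses MORE here due to padding overhead — for small or just-over-power-of-2 n, padding can outweigh the per-level savings)

Standard: 29218112 multiplications (308^3). Strassen: 40353607 multiplications (7^9, after padding to 512x512). Strassen reduces 8 recursive multiplications to 7 at each level.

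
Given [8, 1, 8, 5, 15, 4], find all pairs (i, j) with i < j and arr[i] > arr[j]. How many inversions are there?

Finding inversions in [8, 1, 8, 5, 15, 4]:

(0, 1): arr[0]=8 > arr[1]=1
(0, 3): arr[0]=8 > arr[3]=5
(0, 5): arr[0]=8 > arr[5]=4
(2, 3): arr[2]=8 > arr[3]=5
(2, 5): arr[2]=8 > arr[5]=4
(3, 5): arr[3]=5 > arr[5]=4
(4, 5): arr[4]=15 > arr[5]=4

Total inversions: 7

The array has 7 inversion(s): (0,1), (0,3), (0,5), (2,3), (2,5), (3,5), (4,5). Each pair (i,j) satisfies i < j and arr[i] > arr[j].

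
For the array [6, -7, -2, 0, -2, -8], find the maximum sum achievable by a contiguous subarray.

Using Kadane's algorithm on [6, -7, -2, 0, -2, -8]:

Scanning through the array:
Position 1 (value -7): max_ending_here = -1, max_so_far = 6
Position 2 (value -2): max_ending_here = -2, max_so_far = 6
Position 3 (value 0): max_ending_here = 0, max_so_far = 6
Position 4 (value -2): max_ending_here = -2, max_so_far = 6
Position 5 (value -8): max_ending_here = -8, max_so_far = 6

Maximum subarray: [6]
Maximum sum: 6

The maximum subarray is [6] with sum 6. This subarray runs from index 0 to index 0.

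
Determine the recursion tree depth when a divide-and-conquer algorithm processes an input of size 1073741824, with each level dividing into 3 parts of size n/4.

For divide and conquer with division factor 4:

Problem sizes at each level:
Level 0: 1073741824
Level 1: 268435456
Level 2: 67108864
Level 3: 16777216
Level 4: 4194304
Level 5: 1048576
Level 6: 262144
Level 7: 65536
Level 8: 16384
Level 9: 4096
Level 10: 1024
Level 11: 256
Level 12: 64
Level 13: 16
Level 14: 4
Level 15: 1

The root is level 0 and the size-1 base case is level 15 (the tree spans levels 0 through 15, i.e. 16 levels counting the root), so the depth is the number of divisions: log_4(1073741824) = 15

The recursion tree depth is log_4(1073741824) = 15. At each level, the problem size is divided by 4, so it takes 15 divisions to reduce to a base case of size 1. The algorithm makes 3 recursive calls at each level.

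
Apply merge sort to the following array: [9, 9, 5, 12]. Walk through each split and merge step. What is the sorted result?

Merge sort trace:

Split: [9, 9, 5, 12] -> [9, 9] and [5, 12]
  Split: [9, 9] -> [9] and [9]
  Merge: [9] + [9] -> [9, 9]
  Split: [5, 12] -> [5] and [12]
  Merge: [5] + [12] -> [5, 12]
Merge: [9, 9] + [5, 12] -> [5, 9, 9, 12]

Final sorted array: [5, 9, 9, 12]

The merge sort proceeds by recursively splitting the array and merging sorted halves.
After all merges, the sorted array is [5, 9, 9, 12].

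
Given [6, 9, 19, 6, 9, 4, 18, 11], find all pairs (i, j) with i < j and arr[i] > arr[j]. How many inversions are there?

Finding inversions in [6, 9, 19, 6, 9, 4, 18, 11]:

(0, 5): arr[0]=6 > arr[5]=4
(1, 3): arr[1]=9 > arr[3]=6
(1, 5): arr[1]=9 > arr[5]=4
(2, 3): arr[2]=19 > arr[3]=6
(2, 4): arr[2]=19 > arr[4]=9
(2, 5): arr[2]=19 > arr[5]=4
(2, 6): arr[2]=19 > arr[6]=18
(2, 7): arr[2]=19 > arr[7]=11
(3, 5): arr[3]=6 > arr[5]=4
(4, 5): arr[4]=9 > arr[5]=4
(6, 7): arr[6]=18 > arr[7]=11

Total inversions: 11

The array has 11 inversion(s): (0,5), (1,3), (1,5), (2,3), (2,4), (2,5), (2,6), (2,7), (3,5), (4,5), (6,7). Each pair (i,j) satisfies i < j and arr[i] > arr[j].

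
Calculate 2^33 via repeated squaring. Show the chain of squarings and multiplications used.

Computing 2^33 by squaring (build up from 2^1; each line after the first costs one multiplication):

2^1 = 2
2^2 = (2^1)^2 = 2^2 = 4
2^4 = (2^2)^2 = 4^2 = 16
2^8 = (2^4)^2 = 16^2 = 256
2^16 = (2^8)^2 = 256^2 = 65536
2^32 = (2^16)^2 = 65536^2 = 4294967296
2^33 = 2 * 2^32 = 2 * 4294967296 = 8589934592

Result: 8589934592
Multiplications needed: 6 (6 lines after 2^1)

2^33 = 8589934592. Using exponentiation by squaring, this requires 6 multiplications. The key idea: if the exponent is even, square the half-power; if odd, multiply by the base once.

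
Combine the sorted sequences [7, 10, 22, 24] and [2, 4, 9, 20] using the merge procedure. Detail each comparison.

Merging process:

Compare 7 vs 2: take 2 from right. Merged: [2]
Compare 7 vs 4: take 4 from right. Merged: [2, 4]
Compare 7 vs 9: take 7 from left. Merged: [2, 4, 7]
Compare 10 vs 9: take 9 from right. Merged: [2, 4, 7, 9]
Compare 10 vs 20: take 10 from left. Merged: [2, 4, 7, 9, 10]
Compare 22 vs 20: take 20 from right. Merged: [2, 4, 7, 9, 10, 20]
Append remaining from left: [22, 24]. Merged: [2, 4, 7, 9, 10, 20, 22, 24]

Final merged array: [2, 4, 7, 9, 10, 20, 22, 24]
Total comparisons: 6

The merged array is [2, 4, 7, 9, 10, 20, 22, 24], requiring 6 comparisons. The merge step runs in O(n) time where n is the total number of elements.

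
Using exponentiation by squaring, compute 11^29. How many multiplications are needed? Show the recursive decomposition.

Computing 11^29 by squaring (build up from 11^1; each line after the first costs one multiplication):

11^1 = 11
11^2 = (11^1)^2 = 11^2 = 121
11^3 = 11 * 11^2 = 11 * 121 = 1331
11^6 = (11^3)^2 = 1331^2 = 1771561
11^7 = 11 * 11^6 = 11 * 1771561 = 19487171
11^14 = (11^7)^2 = 19487171^2 = 379749833583241
11^28 = (11^14)^2 = 379749833583241^2 = 144209936106499234037676064081
11^29 = 11 * 11^28 = 11 * 144209936106499234037676064081 = 1586309297171491574414436704891

Result: 1586309297171491574414436704891
Multiplications needed: 7 (7 lines after 11^1)

11^29 = 1586309297171491574414436704891. Using exponentiation by squaring, this requires 7 multiplications. The key idea: if the exponent is even, square the half-power; if odd, multiply by the base once.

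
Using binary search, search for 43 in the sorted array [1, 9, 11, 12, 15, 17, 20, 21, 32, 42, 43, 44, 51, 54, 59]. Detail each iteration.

Binary search for 43 in [1, 9, 11, 12, 15, 17, 20, 21, 32, 42, 43, 44, 51, 54, 59]:

lo=0, hi=14, mid=7, arr[mid]=21 -> 21 < 43, search right half
lo=8, hi=14, mid=11, arr[mid]=44 -> 44 > 43, search left half
lo=8, hi=10, mid=9, arr[mid]=42 -> 42 < 43, search right half
lo=10, hi=10, mid=10, arr[mid]=43 -> Found target at index 10!

Binary search finds 43 at index 10 after 4 comparisons. The search repeatedly halves the search space by comparing with the middle element.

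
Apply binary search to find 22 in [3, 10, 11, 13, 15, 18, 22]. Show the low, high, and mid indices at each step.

Binary search for 22 in [3, 10, 11, 13, 15, 18, 22]:

lo=0, hi=6, mid=3, arr[mid]=13 -> 13 < 22, search right half
lo=4, hi=6, mid=5, arr[mid]=18 -> 18 < 22, search right half
lo=6, hi=6, mid=6, arr[mid]=22 -> Found target at index 6!

Binary search finds 22 at index 6 after 3 comparisons. The search repeatedly halves the search space by comparing with the middle element.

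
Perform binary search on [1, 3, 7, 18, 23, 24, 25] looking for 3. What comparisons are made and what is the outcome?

Binary search for 3 in [1, 3, 7, 18, 23, 24, 25]:

lo=0, hi=6, mid=3, arr[mid]=18 -> 18 > 3, search left half
lo=0, hi=2, mid=1, arr[mid]=3 -> Found target at index 1!

Binary search finds 3 at index 1 after 2 comparisons. The search repeatedly halves the search space by comparing with the middle element.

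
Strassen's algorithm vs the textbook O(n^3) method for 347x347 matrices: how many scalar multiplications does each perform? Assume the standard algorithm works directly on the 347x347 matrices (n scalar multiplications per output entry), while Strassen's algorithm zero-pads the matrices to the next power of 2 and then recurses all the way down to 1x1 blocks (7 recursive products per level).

Matrix multiplication for 347x347 matrices:

Strassen's algorithm requires power-of-2 dimensions. Pad 347x347 to 512x512 (next power of 2).

Standard algorithm: 347^3 = 41781923 multiplications
Strassen's algorithm: 7^(log2(512)) = 7^9 = 40353607 multiplications
Savings: 41781923 - 40353607 = 1428316 multiplications

Standard: 41781923 multiplications (347^3). Strassen: 40353607 multiplications (7^9, after padding to 512x512). Strassen reduces 8 recursive multiplications to 7 at each level.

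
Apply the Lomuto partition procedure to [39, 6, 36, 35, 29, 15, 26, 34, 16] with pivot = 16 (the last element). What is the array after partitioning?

Lomuto partition with pivot = 16:

Initial array: [39, 6, 36, 35, 29, 15, 26, 34, 16]

arr[0]=39 > 16: no swap
arr[1]=6 <= 16: swap with position 0, array becomes [6, 39, 36, 35, 29, 15, 26, 34, 16]
arr[2]=36 > 16: no swap
arr[3]=35 > 16: no swap
arr[4]=29 > 16: no swap
arr[5]=15 <= 16: swap with position 1, array becomes [6, 15, 36, 35, 29, 39, 26, 34, 16]
arr[6]=26 > 16: no swap
arr[7]=34 > 16: no swap

Place pivot at position 2: [6, 15, 16, 35, 29, 39, 26, 34, 36]
Pivot position: 2

After partitioning with pivot 16, the array becomes [6, 15, 16, 35, 29, 39, 26, 34, 36]. The pivot is placed at index 2. All elements to the left of the pivot are <= 16, and all elements to the right are > 16.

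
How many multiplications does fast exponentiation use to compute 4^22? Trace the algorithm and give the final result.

Computing 4^22 by squaring (build up from 4^1; each line after the first costs one multiplication):

4^1 = 4
4^2 = (4^1)^2 = 4^2 = 16
4^4 = (4^2)^2 = 16^2 = 256
4^5 = 4 * 4^4 = 4 * 256 = 1024
4^10 = (4^5)^2 = 1024^2 = 1048576
4^11 = 4 * 4^10 = 4 * 1048576 = 4194304
4^22 = (4^11)^2 = 4194304^2 = 17592186044416

Result: 17592186044416
Multiplications needed: 6 (6 lines after 4^1)

4^22 = 17592186044416. Using exponentiation by squaring, this requires 6 multiplications. The key idea: if the exponent is even, square the half-power; if odd, multiply by the base once.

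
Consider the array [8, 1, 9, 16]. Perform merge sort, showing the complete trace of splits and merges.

Merge sort trace:

Split: [8, 1, 9, 16] -> [8, 1] and [9, 16]
  Split: [8, 1] -> [8] and [1]
  Merge: [8] + [1] -> [1, 8]
  Split: [9, 16] -> [9] and [16]
  Merge: [9] + [16] -> [9, 16]
Merge: [1, 8] + [9, 16] -> [1, 8, 9, 16]

Final sorted array: [1, 8, 9, 16]

The merge sort proceeds by recursively splitting the array and merging sorted halves.
After all merges, the sorted array is [1, 8, 9, 16].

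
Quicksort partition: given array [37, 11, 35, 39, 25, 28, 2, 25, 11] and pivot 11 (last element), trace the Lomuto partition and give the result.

Lomuto partition with pivot = 11:

Initial array: [37, 11, 35, 39, 25, 28, 2, 25, 11]

arr[0]=37 > 11: no swap
arr[1]=11 <= 11: swap with position 0, array becomes [11, 37, 35, 39, 25, 28, 2, 25, 11]
arr[2]=35 > 11: no swap
arr[3]=39 > 11: no swap
arr[4]=25 > 11: no swap
arr[5]=28 > 11: no swap
arr[6]=2 <= 11: swap with position 1, array becomes [11, 2, 35, 39, 25, 28, 37, 25, 11]
arr[7]=25 > 11: no swap

Place pivot at position 2: [11, 2, 11, 39, 25, 28, 37, 25, 35]
Pivot position: 2

After partitioning with pivot 11, the array becomes [11, 2, 11, 39, 25, 28, 37, 25, 35]. The pivot is placed at index 2. All elements to the left of the pivot are <= 11, and all elements to the right are > 11.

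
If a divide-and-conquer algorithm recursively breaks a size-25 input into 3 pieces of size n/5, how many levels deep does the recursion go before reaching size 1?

For divide and conquer with division factor 5:

Problem sizes at each level:
Level 0: 25
Level 1: 5
Level 2: 1

The root is level 0 and the size-1 base case is level 2 (the tree spans levels 0 through 2, i.e. 3 levels counting the root), so the depth is the number of divisions: log_5(25) = 2

The recursion tree depth is log_5(25) = 2. At each level, the problem size is divided by 5, so it takes 2 divisions to reduce to a base case of size 1. The algorithm makes 3 recursive calls at each level.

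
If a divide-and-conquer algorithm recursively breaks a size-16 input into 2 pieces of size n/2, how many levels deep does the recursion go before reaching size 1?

For divide and conquer with division factor 2:

Problem sizes at each level:
Level 0: 16
Level 1: 8
Level 2: 4
Level 3: 2
Level 4: 1

The root is level 0 and the size-1 base case is level 4 (the tree spans levels 0 through 4, i.e. 5 levels counting the root), so the depth is the number of divisions: log_2(16) = 4

The recursion tree depth is log_2(16) = 4. At each level, the problem size is divided by 2, so it takes 4 divisions to reduce to a base case of size 1. The algorithm makes 2 recursive calls at each level.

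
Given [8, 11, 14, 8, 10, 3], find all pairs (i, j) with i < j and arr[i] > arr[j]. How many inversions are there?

Finding inversions in [8, 11, 14, 8, 10, 3]:

(0, 5): arr[0]=8 > arr[5]=3
(1, 3): arr[1]=11 > arr[3]=8
(1, 4): arr[1]=11 > arr[4]=10
(1, 5): arr[1]=11 > arr[5]=3
(2, 3): arr[2]=14 > arr[3]=8
(2, 4): arr[2]=14 > arr[4]=10
(2, 5): arr[2]=14 > arr[5]=3
(3, 5): arr[3]=8 > arr[5]=3
(4, 5): arr[4]=10 > arr[5]=3

Total inversions: 9

The array has 9 inversion(s): (0,5), (1,3), (1,4), (1,5), (2,3), (2,4), (2,5), (3,5), (4,5). Each pair (i,j) satisfies i < j and arr[i] > arr[j].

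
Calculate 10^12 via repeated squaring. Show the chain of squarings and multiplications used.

Computing 10^12 by squaring (build up from 10^1; each line after the first costs one multiplication):

10^1 = 10
10^2 = (10^1)^2 = 10^2 = 100
10^3 = 10 * 10^2 = 10 * 100 = 1000
10^6 = (10^3)^2 = 1000^2 = 1000000
10^12 = (10^6)^2 = 1000000^2 = 1000000000000

Result: 1000000000000
Multiplications needed: 4 (4 lines after 10^1)

10^12 = 1000000000000. Using exponentiation by squaring, this requires 4 multiplications. The key idea: if the exponent is even, square the half-power; if odd, multiply by the base once.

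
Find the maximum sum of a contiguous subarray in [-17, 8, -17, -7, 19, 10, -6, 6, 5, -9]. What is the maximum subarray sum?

Using Kadane's algorithm on [-17, 8, -17, -7, 19, 10, -6, 6, 5, -9]:

Scanning through the array:
Position 1 (value 8): max_ending_here = 8, max_so_far = 8
Position 2 (value -17): max_ending_here = -9, max_so_far = 8
Position 3 (value -7): max_ending_here = -7, max_so_far = 8
Position 4 (value 19): max_ending_here = 19, max_so_far = 19
Position 5 (value 10): max_ending_here = 29, max_so_far = 29
Position 6 (value -6): max_ending_here = 23, max_so_far = 29
Position 7 (value 6): max_ending_here = 29, max_so_far = 29
Position 8 (value 5): max_ending_here = 34, max_so_far = 34
Position 9 (value -9): max_ending_here = 25, max_so_far = 34

Maximum subarray: [19, 10, -6, 6, 5]
Maximum sum: 34

The maximum subarray is [19, 10, -6, 6, 5] with sum 34. This subarray runs from index 4 to index 8.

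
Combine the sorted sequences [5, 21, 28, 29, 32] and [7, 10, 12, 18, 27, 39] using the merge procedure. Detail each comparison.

Merging process:

Compare 5 vs 7: take 5 from left. Merged: [5]
Compare 21 vs 7: take 7 from right. Merged: [5, 7]
Compare 21 vs 10: take 10 from right. Merged: [5, 7, 10]
Compare 21 vs 12: take 12 from right. Merged: [5, 7, 10, 12]
Compare 21 vs 18: take 18 from right. Merged: [5, 7, 10, 12, 18]
Compare 21 vs 27: take 21 from left. Merged: [5, 7, 10, 12, 18, 21]
Compare 28 vs 27: take 27 from right. Merged: [5, 7, 10, 12, 18, 21, 27]
Compare 28 vs 39: take 28 from left. Merged: [5, 7, 10, 12, 18, 21, 27, 28]
Compare 29 vs 39: take 29 from left. Merged: [5, 7, 10, 12, 18, 21, 27, 28, 29]
Compare 32 vs 39: take 32 from left. Merged: [5, 7, 10, 12, 18, 21, 27, 28, 29, 32]
Append remaining from right: [39]. Merged: [5, 7, 10, 12, 18, 21, 27, 28, 29, 32, 39]

Final merged array: [5, 7, 10, 12, 18, 21, 27, 28, 29, 32, 39]
Total comparisons: 10

The merged array is [5, 7, 10, 12, 18, 21, 27, 28, 29, 32, 39], requiring 10 comparisons. The merge step runs in O(n) time where n is the total number of elements.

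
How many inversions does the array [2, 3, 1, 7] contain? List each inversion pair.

Finding inversions in [2, 3, 1, 7]:

(0, 2): arr[0]=2 > arr[2]=1
(1, 2): arr[1]=3 > arr[2]=1

Total inversions: 2

The array has 2 inversion(s): (0,2), (1,2). Each pair (i,j) satisfies i < j and arr[i] > arr[j].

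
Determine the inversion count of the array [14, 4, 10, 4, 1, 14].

Finding inversions in [14, 4, 10, 4, 1, 14]:

(0, 1): arr[0]=14 > arr[1]=4
(0, 2): arr[0]=14 > arr[2]=10
(0, 3): arr[0]=14 > arr[3]=4
(0, 4): arr[0]=14 > arr[4]=1
(1, 4): arr[1]=4 > arr[4]=1
(2, 3): arr[2]=10 > arr[3]=4
(2, 4): arr[2]=10 > arr[4]=1
(3, 4): arr[3]=4 > arr[4]=1

Total inversions: 8

The array has 8 inversion(s): (0,1), (0,2), (0,3), (0,4), (1,4), (2,3), (2,4), (3,4). Each pair (i,j) satisfies i < j and arr[i] > arr[j].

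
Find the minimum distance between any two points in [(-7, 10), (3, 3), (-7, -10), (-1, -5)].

Computing all pairwise distances among 4 points:

d((-7, 10), (3, 3)) = 12.2066
d((-7, 10), (-7, -10)) = 20.0
d((-7, 10), (-1, -5)) = 16.1555
d((3, 3), (-7, -10)) = 16.4012
d((3, 3), (-1, -5)) = 8.9443
d((-7, -10), (-1, -5)) = 7.8102 <-- minimum

Closest pair: (-7, -10) and (-1, -5) with distance 7.8102

The closest pair is (-7, -10) and (-1, -5) with Euclidean distance 7.8102. For 4 points, brute-force pairwise comparison is shown above. For large n, the divide-and-conquer algorithm (sort by x, recurse on halves, check the dividing strip) achieves O(n log n).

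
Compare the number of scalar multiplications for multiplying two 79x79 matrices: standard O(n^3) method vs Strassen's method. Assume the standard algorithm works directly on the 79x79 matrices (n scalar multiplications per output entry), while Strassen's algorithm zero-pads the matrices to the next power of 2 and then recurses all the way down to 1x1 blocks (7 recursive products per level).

Matrix multiplication for 79x79 matrices:

Strassen's algorithm requires power-of-2 dimensions. Pad 79x79 to 128x128 (next power of 2).

Standard algorithm: 79^3 = 493039 multiplications
Strassen's algorithm: 7^(log2(128)) = 7^7 = 823543 multiplications
Difference: 493039 - 823543 = -330504 (Strassen uses MORE here due to padding overhead — for small or just-over-power-of-2 n, padding can outweigh the per-level savings)

Standard: 493039 multiplications (79^3). Strassen: 823543 multiplications (7^7, after padding to 128x128). Strassen reduces 8 recursive multiplications to 7 at each level.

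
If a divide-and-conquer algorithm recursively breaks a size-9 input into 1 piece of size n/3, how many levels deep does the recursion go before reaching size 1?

For divide and conquer with division factor 3:

Problem sizes at each level:
Level 0: 9
Level 1: 3
Level 2: 1

The root is level 0 and the size-1 base case is level 2 (the tree spans levels 0 through 2, i.e. 3 levels counting the root), so the depth is the number of divisions: log_3(9) = 2

The recursion tree depth is log_3(9) = 2. At each level, the problem size is divided by 3, so it takes 2 divisions to reduce to a base case of size 1. The algorithm makes 1 recursive call at each level.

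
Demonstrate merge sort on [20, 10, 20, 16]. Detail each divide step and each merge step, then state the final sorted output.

Merge sort trace:

Split: [20, 10, 20, 16] -> [20, 10] and [20, 16]
  Split: [20, 10] -> [20] and [10]
  Merge: [20] + [10] -> [10, 20]
  Split: [20, 16] -> [20] and [16]
  Merge: [20] + [16] -> [16, 20]
Merge: [10, 20] + [16, 20] -> [10, 16, 20, 20]

Final sorted array: [10, 16, 20, 20]

The merge sort proceeds by recursively splitting the array and merging sorted halves.
After all merges, the sorted array is [10, 16, 20, 20].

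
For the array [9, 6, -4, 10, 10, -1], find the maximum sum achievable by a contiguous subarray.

Using Kadane's algorithm on [9, 6, -4, 10, 10, -1]:

Scanning through the array:
Position 1 (value 6): max_ending_here = 15, max_so_far = 15
Position 2 (value -4): max_ending_here = 11, max_so_far = 15
Position 3 (value 10): max_ending_here = 21, max_so_far = 21
Position 4 (value 10): max_ending_here = 31, max_so_far = 31
Position 5 (value -1): max_ending_here = 30, max_so_far = 31

Maximum subarray: [9, 6, -4, 10, 10]
Maximum sum: 31

The maximum subarray is [9, 6, -4, 10, 10] with sum 31. This subarray runs from index 0 to index 4.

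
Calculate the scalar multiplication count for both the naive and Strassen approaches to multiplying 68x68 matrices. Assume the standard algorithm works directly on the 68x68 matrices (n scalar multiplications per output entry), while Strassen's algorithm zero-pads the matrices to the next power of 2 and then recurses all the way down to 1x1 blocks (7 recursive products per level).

Matrix multiplication for 68x68 matrices:

Strassen's algorithm requires power-of-2 dimensions. Pad 68x68 to 128x128 (next power of 2).

Standard algorithm: 68^3 = 314432 multiplications
Strassen's algorithm: 7^(log2(128)) = 7^7 = 823543 multiplications
Difference: 314432 - 823543 = -509111 (Strassen uses MORE here due to padding overhead — for small or just-over-power-of-2 n, padding can outweigh the per-level savings)

Standard: 314432 multiplications (68^3). Strassen: 823543 multiplications (7^7, after padding to 128x128). Strassen reduces 8 recursive multiplications to 7 at each level.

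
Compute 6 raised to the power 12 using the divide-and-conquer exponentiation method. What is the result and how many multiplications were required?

Computing 6^12 by squaring (build up from 6^1; each line after the first costs one multiplication):

6^1 = 6
6^2 = (6^1)^2 = 6^2 = 36
6^3 = 6 * 6^2 = 6 * 36 = 216
6^6 = (6^3)^2 = 216^2 = 46656
6^12 = (6^6)^2 = 46656^2 = 2176782336

Result: 2176782336
Multiplications needed: 4 (4 lines after 6^1)

6^12 = 2176782336. Using exponentiation by squaring, this requires 4 multiplications. The key idea: if the exponent is even, square the half-power; if odd, multiply by the base once.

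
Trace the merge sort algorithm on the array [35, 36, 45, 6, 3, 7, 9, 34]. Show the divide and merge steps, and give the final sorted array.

Merge sort trace:

Split: [35, 36, 45, 6, 3, 7, 9, 34] -> [35, 36, 45, 6] and [3, 7, 9, 34]
  Split: [35, 36, 45, 6] -> [35, 36] and [45, 6]
    Split: [35, 36] -> [35] and [36]
    Merge: [35] + [36] -> [35, 36]
    Split: [45, 6] -> [45] and [6]
    Merge: [45] + [6] -> [6, 45]
  Merge: [35, 36] + [6, 45] -> [6, 35, 36, 45]
  Split: [3, 7, 9, 34] -> [3, 7] and [9, 34]
    Split: [3, 7] -> [3] and [7]
    Merge: [3] + [7] -> [3, 7]
    Split: [9, 34] -> [9] and [34]
    Merge: [9] + [34] -> [9, 34]
  Merge: [3, 7] + [9, 34] -> [3, 7, 9, 34]
Merge: [6, 35, 36, 45] + [3, 7, 9, 34] -> [3, 6, 7, 9, 34, 35, 36, 45]

Final sorted array: [3, 6, 7, 9, 34, 35, 36, 45]

The merge sort proceeds by recursively splitting the array and merging sorted halves.
After all merges, the sorted array is [3, 6, 7, 9, 34, 35, 36, 45].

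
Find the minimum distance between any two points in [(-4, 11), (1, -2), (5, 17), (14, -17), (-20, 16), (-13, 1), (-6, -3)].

Computing all pairwise distances among 7 points:

d((-4, 11), (1, -2)) = 13.9284
d((-4, 11), (5, 17)) = 10.8167
d((-4, 11), (14, -17)) = 33.2866
d((-4, 11), (-20, 16)) = 16.7631
d((-4, 11), (-13, 1)) = 13.4536
d((-4, 11), (-6, -3)) = 14.1421
d((1, -2), (5, 17)) = 19.4165
d((1, -2), (14, -17)) = 19.8494
d((1, -2), (-20, 16)) = 27.6586
d((1, -2), (-13, 1)) = 14.3178
d((1, -2), (-6, -3)) = 7.0711 <-- minimum
d((5, 17), (14, -17)) = 35.171
d((5, 17), (-20, 16)) = 25.02
d((5, 17), (-13, 1)) = 24.0832
d((5, 17), (-6, -3)) = 22.8254
d((14, -17), (-20, 16)) = 47.3814
d((14, -17), (-13, 1)) = 32.45
d((14, -17), (-6, -3)) = 24.4131
d((-20, 16), (-13, 1)) = 16.5529
d((-20, 16), (-6, -3)) = 23.6008
d((-13, 1), (-6, -3)) = 8.0623

Closest pair: (1, -2) and (-6, -3) with distance 7.0711

The closest pair is (1, -2) and (-6, -3) with Euclidean distance 7.0711. For 7 points, brute-force pairwise comparison is shown above. For large n, the divide-and-conquer algorithm (sort by x, recurse on halves, check the dividing strip) achieves O(n log n).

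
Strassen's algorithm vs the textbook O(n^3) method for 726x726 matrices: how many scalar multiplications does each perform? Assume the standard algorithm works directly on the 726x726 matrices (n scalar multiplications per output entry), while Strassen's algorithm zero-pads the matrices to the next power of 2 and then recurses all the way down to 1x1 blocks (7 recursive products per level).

Matrix multiplication for 726x726 matrices:

Strassen's algorithm requires power-of-2 dimensions. Pad 726x726 to 1024x1024 (next power of 2).

Standard algorithm: 726^3 = 382657176 multiplications
Strassen's algorithm: 7^(log2(1024)) = 7^10 = 282475249 multiplications
Savings: 382657176 - 282475249 = 100181927 multiplications

Standard: 382657176 multiplications (726^3). Strassen: 282475249 multiplications (7^10, after padding to 1024x1024). Strassen reduces 8 recursive multiplications to 7 at each level.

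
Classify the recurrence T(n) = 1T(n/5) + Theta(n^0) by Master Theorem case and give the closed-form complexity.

Master Theorem for T(n) = 1T(n/5) + O(n^0):

a = 1, b = 5, c = 0
log_b(a) = log_5(1) = 0.0000

Case 2: c = 0 = log_5(1) = 0.0000
T(n) = O(n^0 log n) = O(log n)

For T(n) = 1T(n/5) + O(n^0): log_5(1) = 0.0000. This is Case 2 of the Master Theorem (c = log_b(a), equal work at all levels), giving O(log n).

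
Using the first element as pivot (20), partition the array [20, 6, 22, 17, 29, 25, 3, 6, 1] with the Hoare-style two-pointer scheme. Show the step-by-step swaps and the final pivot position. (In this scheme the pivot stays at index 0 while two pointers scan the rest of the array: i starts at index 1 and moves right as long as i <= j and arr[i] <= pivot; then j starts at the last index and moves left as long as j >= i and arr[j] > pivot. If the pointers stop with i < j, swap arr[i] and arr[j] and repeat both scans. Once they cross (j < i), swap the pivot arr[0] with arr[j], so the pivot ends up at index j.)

Hoare-style two-pointer partition with pivot = 20:

Initial array: [20, 6, 22, 17, 29, 25, 3, 6, 1]

Pointers start at i = 1, j = 8.
i stops at index 2 (arr[2]=22 > 20), j stops at index 8 (arr[8]=1 <= 20): swap arr[2] and arr[8], array becomes [20, 6, 1, 17, 29, 25, 3, 6, 22]
i stops at index 4 (arr[4]=29 > 20), j stops at index 7 (arr[7]=6 <= 20): swap arr[4] and arr[7], array becomes [20, 6, 1, 17, 6, 25, 3, 29, 22]
i stops at index 5 (arr[5]=25 > 20), j stops at index 6 (arr[6]=3 <= 20): swap arr[5] and arr[6], array becomes [20, 6, 1, 17, 6, 3, 25, 29, 22]
i ends at 6, j ends at 5: the pointers have crossed (j < i), so scanning stops.

Swap pivot arr[0] with arr[5] to place pivot at position 5: [3, 6, 1, 17, 6, 20, 25, 29, 22]
Pivot position: 5

After partitioning with pivot 20, the array becomes [3, 6, 1, 17, 6, 20, 25, 29, 22]. The pivot is placed at index 5. All elements to the left of the pivot are <= 20, and all elements to the right are > 20.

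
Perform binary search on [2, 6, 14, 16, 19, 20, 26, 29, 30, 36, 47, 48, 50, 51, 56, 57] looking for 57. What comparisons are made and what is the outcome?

Binary search for 57 in [2, 6, 14, 16, 19, 20, 26, 29, 30, 36, 47, 48, 50, 51, 56, 57]:

lo=0, hi=15, mid=7, arr[mid]=29 -> 29 < 57, search right half
lo=8, hi=15, mid=11, arr[mid]=48 -> 48 < 57, search right half
lo=12, hi=15, mid=13, arr[mid]=51 -> 51 < 57, search right half
lo=14, hi=15, mid=14, arr[mid]=56 -> 56 < 57, search right half
lo=15, hi=15, mid=15, arr[mid]=57 -> Found target at index 15!

Binary search finds 57 at index 15 after 5 comparisons. The search repeatedly halves the search space by comparing with the middle element.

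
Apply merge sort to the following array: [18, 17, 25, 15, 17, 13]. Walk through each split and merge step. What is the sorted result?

Merge sort trace:

Split: [18, 17, 25, 15, 17, 13] -> [18, 17, 25] and [15, 17, 13]
  Split: [18, 17, 25] -> [18] and [17, 25]
    Split: [17, 25] -> [17] and [25]
    Merge: [17] + [25] -> [17, 25]
  Merge: [18] + [17, 25] -> [17, 18, 25]
  Split: [15, 17, 13] -> [15] and [17, 13]
    Split: [17, 13] -> [17] and [13]
    Merge: [17] + [13] -> [13, 17]
  Merge: [15] + [13, 17] -> [13, 15, 17]
Merge: [17, 18, 25] + [13, 15, 17] -> [13, 15, 17, 17, 18, 25]

Final sorted array: [13, 15, 17, 17, 18, 25]

The merge sort proceeds by recursively splitting the array and merging sorted halves.
After all merges, the sorted array is [13, 15, 17, 17, 18, 25].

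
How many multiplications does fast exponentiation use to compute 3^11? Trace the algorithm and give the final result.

Computing 3^11 by squaring (build up from 3^1; each line after the first costs one multiplication):

3^1 = 3
3^2 = (3^1)^2 = 3^2 = 9
3^4 = (3^2)^2 = 9^2 = 81
3^5 = 3 * 3^4 = 3 * 81 = 243
3^10 = (3^5)^2 = 243^2 = 59049
3^11 = 3 * 3^10 = 3 * 59049 = 177147

Result: 177147
Multiplications needed: 5 (5 lines after 3^1)

3^11 = 177147. Using exponentiation by squaring, this requires 5 multiplications. The key idea: if the exponent is even, square the half-power; if odd, multiply by the base once.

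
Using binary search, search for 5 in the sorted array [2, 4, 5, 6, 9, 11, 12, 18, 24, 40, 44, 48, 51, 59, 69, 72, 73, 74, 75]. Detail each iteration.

Binary search for 5 in [2, 4, 5, 6, 9, 11, 12, 18, 24, 40, 44, 48, 51, 59, 69, 72, 73, 74, 75]:

lo=0, hi=18, mid=9, arr[mid]=40 -> 40 > 5, search left half
lo=0, hi=8, mid=4, arr[mid]=9 -> 9 > 5, search left half
lo=0, hi=3, mid=1, arr[mid]=4 -> 4 < 5, search right half
lo=2, hi=3, mid=2, arr[mid]=5 -> Found target at index 2!

Binary search finds 5 at index 2 after 4 comparisons. The search repeatedly halves the search space by comparing with the middle element.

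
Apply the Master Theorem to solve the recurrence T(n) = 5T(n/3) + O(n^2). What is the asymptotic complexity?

Master Theorem for T(n) = 5T(n/3) + O(n^2):

a = 5, b = 3, c = 2
log_b(a) = log_3(5) = 1.4650

Case 3: c = 2 > log_3(5) = 1.4650
T(n) = O(n^2) = O(n^2)

For T(n) = 5T(n/3) + O(n^2): log_3(5) = 1.4650. This is Case 3 of the Master Theorem (c > log_b(a), work dominated by root), giving O(n^2).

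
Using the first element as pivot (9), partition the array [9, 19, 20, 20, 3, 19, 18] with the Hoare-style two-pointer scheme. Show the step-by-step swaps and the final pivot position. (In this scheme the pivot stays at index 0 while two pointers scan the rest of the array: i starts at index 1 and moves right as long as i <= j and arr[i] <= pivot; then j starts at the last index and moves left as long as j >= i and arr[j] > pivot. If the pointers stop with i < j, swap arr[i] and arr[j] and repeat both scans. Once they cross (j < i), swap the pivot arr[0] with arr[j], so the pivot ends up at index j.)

Hoare-style two-pointer partition with pivot = 9:

Initial array: [9, 19, 20, 20, 3, 19, 18]

Pointers start at i = 1, j = 6.
i stops at index 1 (arr[1]=19 > 9), j stops at index 4 (arr[4]=3 <= 9): swap arr[1] and arr[4], array becomes [9, 3, 20, 20, 19, 19, 18]
i ends at 2, j ends at 1: the pointers have crossed (j < i), so scanning stops.

Swap pivot arr[0] with arr[1] to place pivot at position 1: [3, 9, 20, 20, 19, 19, 18]
Pivot position: 1

After partitioning with pivot 9, the array becomes [3, 9, 20, 20, 19, 19, 18]. The pivot is placed at index 1. All elements to the left of the pivot are <= 9, and all elements to the right are > 9.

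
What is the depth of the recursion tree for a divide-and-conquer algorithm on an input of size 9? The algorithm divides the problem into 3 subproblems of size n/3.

For divide and conquer with division factor 3:

Problem sizes at each level:
Level 0: 9
Level 1: 3
Level 2: 1

The root is level 0 and the size-1 base case is level 2 (the tree spans levels 0 through 2, i.e. 3 levels counting the root), so the depth is the number of divisions: log_3(9) = 2

The recursion tree depth is log_3(9) = 2. At each level, the problem size is divided by 3, so it takes 2 divisions to reduce to a base case of size 1. The algorithm makes 3 recursive calls at each level.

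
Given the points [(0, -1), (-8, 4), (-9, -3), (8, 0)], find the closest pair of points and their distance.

Computing all pairwise distances among 4 points:

d((0, -1), (-8, 4)) = 9.434
d((0, -1), (-9, -3)) = 9.2195
d((0, -1), (8, 0)) = 8.0623
d((-8, 4), (-9, -3)) = 7.0711 <-- minimum
d((-8, 4), (8, 0)) = 16.4924
d((-9, -3), (8, 0)) = 17.2627

Closest pair: (-8, 4) and (-9, -3) with distance 7.0711

The closest pair is (-8, 4) and (-9, -3) with Euclidean distance 7.0711. For 4 points, brute-force pairwise comparison is shown above. For large n, the divide-and-conquer algorithm (sort by x, recurse on halves, check the dividing strip) achieves O(n log n).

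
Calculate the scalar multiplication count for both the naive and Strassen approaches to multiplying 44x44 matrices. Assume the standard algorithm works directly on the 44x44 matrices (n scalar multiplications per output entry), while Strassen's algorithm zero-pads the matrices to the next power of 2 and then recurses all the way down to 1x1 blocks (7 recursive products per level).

Matrix multiplication for 44x44 matrices:

Strassen's algorithm requires power-of-2 dimensions. Pad 44x44 to 64x64 (next power of 2).

Standard algorithm: 44^3 = 85184 multiplications
Strassen's algorithm: 7^(log2(64)) = 7^6 = 117649 multiplications
Difference: 85184 - 117649 = -32465 (Strassen uses MORE here due to padding overhead — for small or just-over-power-of-2 n, padding can outweigh the per-level savings)

Standard: 85184 multiplications (44^3). Strassen: 117649 multiplications (7^6, after padding to 64x64). Strassen reduces 8 recursive multiplications to 7 at each level.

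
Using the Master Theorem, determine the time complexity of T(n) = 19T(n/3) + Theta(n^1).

Master Theorem for T(n) = 19T(n/3) + O(n^1):

a = 19, b = 3, c = 1
log_b(a) = log_3(19) = 2.6801

Case 1: c = 1 < log_3(19) = 2.6801
T(n) = O(n^(log_3 19))

For T(n) = 19T(n/3) + O(n^1): log_3(19) = 2.6801. This is Case 1 of the Master Theorem (c < log_b(a), work dominated by leaves), giving O(n^(log_3 19)).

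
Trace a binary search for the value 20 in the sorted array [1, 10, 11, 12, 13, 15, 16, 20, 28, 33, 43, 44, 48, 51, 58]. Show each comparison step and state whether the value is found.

Binary search for 20 in [1, 10, 11, 12, 13, 15, 16, 20, 28, 33, 43, 44, 48, 51, 58]:

lo=0, hi=14, mid=7, arr[mid]=20 -> Found target at index 7!

Binary search finds 20 at index 7 after 1 comparisons. The search repeatedly halves the search space by comparing with the middle element.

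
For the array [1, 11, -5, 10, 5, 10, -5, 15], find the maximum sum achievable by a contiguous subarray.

Using Kadane's algorithm on [1, 11, -5, 10, 5, 10, -5, 15]:

Scanning through the array:
Position 1 (value 11): max_ending_here = 12, max_so_far = 12
Position 2 (value -5): max_ending_here = 7, max_so_far = 12
Position 3 (value 10): max_ending_here = 17, max_so_far = 17
Position 4 (value 5): max_ending_here = 22, max_so_far = 22
Position 5 (value 10): max_ending_here = 32, max_so_far = 32
Position 6 (value -5): max_ending_here = 27, max_so_far = 32
Position 7 (value 15): max_ending_here = 42, max_so_far = 42

Maximum subarray: [1, 11, -5, 10, 5, 10, -5, 15]
Maximum sum: 42

The maximum subarray is [1, 11, -5, 10, 5, 10, -5, 15] with sum 42. This subarray runs from index 0 to index 7.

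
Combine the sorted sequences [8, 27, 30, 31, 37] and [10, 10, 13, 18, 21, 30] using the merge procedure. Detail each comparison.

Merging process:

Compare 8 vs 10: take 8 from left. Merged: [8]
Compare 27 vs 10: take 10 from right. Merged: [8, 10]
Compare 27 vs 10: take 10 from right. Merged: [8, 10, 10]
Compare 27 vs 13: take 13 from right. Merged: [8, 10, 10, 13]
Compare 27 vs 18: take 18 from right. Merged: [8, 10, 10, 13, 18]
Compare 27 vs 21: take 21 from right. Merged: [8, 10, 10, 13, 18, 21]
Compare 27 vs 30: take 27 from left. Merged: [8, 10, 10, 13, 18, 21, 27]
Compare 30 vs 30: take 30 from left. Merged: [8, 10, 10, 13, 18, 21, 27, 30]
Compare 31 vs 30: take 30 from right. Merged: [8, 10, 10, 13, 18, 21, 27, 30, 30]
Append remaining from left: [31, 37]. Merged: [8, 10, 10, 13, 18, 21, 27, 30, 30, 31, 37]

Final merged array: [8, 10, 10, 13, 18, 21, 27, 30, 30, 31, 37]
Total comparisons: 9

The merged array is [8, 10, 10, 13, 18, 21, 27, 30, 30, 31, 37], requiring 9 comparisons. The merge step runs in O(n) time where n is the total number of elements.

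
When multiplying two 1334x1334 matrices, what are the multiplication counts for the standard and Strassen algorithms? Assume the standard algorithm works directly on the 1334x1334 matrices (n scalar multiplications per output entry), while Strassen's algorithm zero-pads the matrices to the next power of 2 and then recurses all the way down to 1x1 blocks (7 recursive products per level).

Matrix multiplication for 1334x1334 matrices:

Strassen's algorithm requires power-of-2 dimensions. Pad 1334x1334 to 2048x2048 (next power of 2).

Standard algorithm: 1334^3 = 2373927704 multiplications
Strassen's algorithm: 7^(log2(2048)) = 7^11 = 1977326743 multiplications
Savings: 2373927704 - 1977326743 = 396600961 multiplications

Standard: 2373927704 multiplications (1334^3). Strassen: 1977326743 multiplications (7^11, after padding to 2048x2048). Strassen reduces 8 recursive multiplications to 7 at each level.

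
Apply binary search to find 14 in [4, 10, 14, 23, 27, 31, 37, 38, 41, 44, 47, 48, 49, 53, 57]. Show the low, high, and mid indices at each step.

Binary search for 14 in [4, 10, 14, 23, 27, 31, 37, 38, 41, 44, 47, 48, 49, 53, 57]:

lo=0, hi=14, mid=7, arr[mid]=38 -> 38 > 14, search left half
lo=0, hi=6, mid=3, arr[mid]=23 -> 23 > 14, search left half
lo=0, hi=2, mid=1, arr[mid]=10 -> 10 < 14, search right half
lo=2, hi=2, mid=2, arr[mid]=14 -> Found target at index 2!

Binary search finds 14 at index 2 after 4 comparisons. The search repeatedly halves the search space by comparing with the middle element.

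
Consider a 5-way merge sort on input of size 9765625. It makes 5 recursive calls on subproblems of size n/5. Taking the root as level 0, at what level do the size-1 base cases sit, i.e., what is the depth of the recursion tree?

For divide and conquer with division factor 5:

Problem sizes at each level:
Level 0: 9765625
Level 1: 1953125
Level 2: 390625
Level 3: 78125
Level 4: 15625
Level 5: 3125
Level 6: 625
Level 7: 125
Level 8: 25
Level 9: 5
Level 10: 1

The root is level 0 and the size-1 base case is level 10 (the tree spans levels 0 through 10, i.e. 11 levels counting the root), so the depth is the number of divisions: log_5(9765625) = 10

The recursion tree depth is log_5(9765625) = 10. At each level, the problem size is divided by 5, so it takes 10 divisions to reduce to a base case of size 1. The algorithm makes 5 recursive calls at each level.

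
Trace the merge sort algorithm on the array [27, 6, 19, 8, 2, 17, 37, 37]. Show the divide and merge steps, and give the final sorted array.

Merge sort trace:

Split: [27, 6, 19, 8, 2, 17, 37, 37] -> [27, 6, 19, 8] and [2, 17, 37, 37]
  Split: [27, 6, 19, 8] -> [27, 6] and [19, 8]
    Split: [27, 6] -> [27] and [6]
    Merge: [27] + [6] -> [6, 27]
    Split: [19, 8] -> [19] and [8]
    Merge: [19] + [8] -> [8, 19]
  Merge: [6, 27] + [8, 19] -> [6, 8, 19, 27]
  Split: [2, 17, 37, 37] -> [2, 17] and [37, 37]
    Split: [2, 17] -> [2] and [17]
    Merge: [2] + [17] -> [2, 17]
    Split: [37, 37] -> [37] and [37]
    Merge: [37] + [37] -> [37, 37]
  Merge: [2, 17] + [37, 37] -> [2, 17, 37, 37]
Merge: [6, 8, 19, 27] + [2, 17, 37, 37] -> [2, 6, 8, 17, 19, 27, 37, 37]

Final sorted array: [2, 6, 8, 17, 19, 27, 37, 37]

The merge sort proceeds by recursively splitting the array and merging sorted halves.
After all merges, the sorted array is [2, 6, 8, 17, 19, 27, 37, 37].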